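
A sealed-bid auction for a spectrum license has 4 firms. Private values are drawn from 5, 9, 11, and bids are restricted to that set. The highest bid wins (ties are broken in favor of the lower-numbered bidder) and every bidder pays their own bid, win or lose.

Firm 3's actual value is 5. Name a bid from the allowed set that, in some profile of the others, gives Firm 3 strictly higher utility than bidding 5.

9

Suppose Firm 1 bids 5, Firm 2 bids 5 and Firm 4 bids 5.
Bid 5: loses but pays 5, utility -5.
Bid 9: wins, pays 9, utility 5 - 9 = -4.
So bidding 9 beats truth here (-4 > -5).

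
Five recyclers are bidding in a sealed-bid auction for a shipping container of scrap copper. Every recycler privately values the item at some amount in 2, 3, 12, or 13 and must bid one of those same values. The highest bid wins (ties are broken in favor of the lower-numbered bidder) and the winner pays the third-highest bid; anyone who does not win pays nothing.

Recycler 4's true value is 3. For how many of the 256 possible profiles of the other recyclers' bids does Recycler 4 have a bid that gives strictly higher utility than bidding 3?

8

Others bid (2, 2, 2, 12): truth gives 0; bid 12 gives 1 > 0. Violating.
Others bid (2, 2, 2, 13): truth gives 0; bid 13 gives 1 > 0. Violating.
Others bid (2, 2, 3, 2): truth gives 0; bid 12 gives 1 > 0. Violating.
Others bid (2, 2, 12, 2): truth gives 0; bid 13 gives 1 > 0. Violating.
Others bid (2, 2, 2, 2): truth gives 1; no alternative beats it.
Others bid (2, 2, 2, 3): truth gives 1; no alternative beats it.
(Checking all 256 profiles: 8 have a profitable deviation, 248 do not.)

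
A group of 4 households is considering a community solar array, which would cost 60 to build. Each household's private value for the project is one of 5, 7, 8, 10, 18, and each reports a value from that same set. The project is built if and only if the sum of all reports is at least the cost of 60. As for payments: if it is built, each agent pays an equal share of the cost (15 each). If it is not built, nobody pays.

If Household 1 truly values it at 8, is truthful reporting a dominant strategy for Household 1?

Consider the case where Household 2 reports 18, Household 3 reports 18 and Household 4 reports 18.
Truthful report 8: project built, pays 15, utility 8 - 15 = -7.
Report 5 instead: project not built, utility 0.
Since 0 > -7, reporting 5 is strictly better here, so truthful reporting is not dominant.

No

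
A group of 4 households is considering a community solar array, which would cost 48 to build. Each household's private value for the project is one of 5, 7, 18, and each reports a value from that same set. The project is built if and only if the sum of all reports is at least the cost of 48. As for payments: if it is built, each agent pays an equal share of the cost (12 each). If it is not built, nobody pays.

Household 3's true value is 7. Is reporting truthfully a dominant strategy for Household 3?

Consider the case where Household 1 reports 5, Household 2 reports 18 and Household 4 reports 18.
Truthful report 7: project built, pays 12, utility 7 - 12 = -5.
Report 5 instead: project not built, utility 0.
Since 0 > -5, reporting 5 is strictly better here, so truthful reporting is not dominant.

No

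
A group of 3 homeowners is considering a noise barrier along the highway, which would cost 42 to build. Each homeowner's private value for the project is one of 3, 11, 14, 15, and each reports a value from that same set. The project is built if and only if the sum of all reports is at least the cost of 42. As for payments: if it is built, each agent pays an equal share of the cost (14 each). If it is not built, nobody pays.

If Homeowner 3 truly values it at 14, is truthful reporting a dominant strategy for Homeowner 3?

Check each profile of the others' reports and compare truth against every alternative report.
Others report (3, 3): truth gives 0, best alternative gives 0.
Others report (3, 11): truth gives 0, best alternative gives 0.
Others report (3, 14): truth gives 0, best alternative gives 0.
Others report (3, 15): truth gives 0, best alternative gives 0.
Others report (11, 3): truth gives 0, best alternative gives 0.
Others report (11, 11): truth gives 0, best alternative gives 0.
(Remaining 10 profiles checked similarly; truth is weakly best in each.)
In every case the truthful report is at least as good as any alternative, so it is a dominant strategy.

Yes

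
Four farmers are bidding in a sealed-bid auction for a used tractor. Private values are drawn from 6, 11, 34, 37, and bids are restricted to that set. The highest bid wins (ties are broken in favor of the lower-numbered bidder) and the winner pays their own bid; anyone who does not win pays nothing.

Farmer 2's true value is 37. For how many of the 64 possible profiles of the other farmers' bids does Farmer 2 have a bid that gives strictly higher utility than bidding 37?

18

Others bid (6, 6, 6): truth gives 0; bid 11 gives 26 > 0. Violating.
Others bid (6, 6, 11): truth gives 0; bid 11 gives 26 > 0. Violating.
Others bid (6, 6, 34): truth gives 0; bid 34 gives 3 > 0. Violating.
Others bid (6, 11, 6): truth gives 0; bid 11 gives 26 > 0. Violating.
Others bid (6, 6, 37): truth gives 0; no alternative beats it.
Others bid (6, 11, 37): truth gives 0; no alternative beats it.
(Checking all 64 profiles: 18 have a profitable deviation, 46 do not.)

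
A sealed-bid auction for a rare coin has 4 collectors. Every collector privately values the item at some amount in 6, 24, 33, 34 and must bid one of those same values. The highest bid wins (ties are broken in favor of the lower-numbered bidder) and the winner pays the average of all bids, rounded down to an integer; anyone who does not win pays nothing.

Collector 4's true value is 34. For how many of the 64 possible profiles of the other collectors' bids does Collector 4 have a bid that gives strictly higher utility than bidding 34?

4

Others bid (6, 6, 6): truth gives 21; bid 24 gives 24 > 21. Violating.
Others bid (6, 24, 24): truth gives 12; bid 33 gives 13 > 12. Violating.
Others bid (24, 6, 24): truth gives 12; bid 33 gives 13 > 12. Violating.
Others bid (24, 24, 6): truth gives 12; bid 33 gives 13 > 12. Violating.
Others bid (6, 6, 24): truth gives 17; no alternative beats it.
Others bid (6, 6, 33): truth gives 15; no alternative beats it.
(Checking all 64 profiles: 4 have a profitable deviation, 60 do not.)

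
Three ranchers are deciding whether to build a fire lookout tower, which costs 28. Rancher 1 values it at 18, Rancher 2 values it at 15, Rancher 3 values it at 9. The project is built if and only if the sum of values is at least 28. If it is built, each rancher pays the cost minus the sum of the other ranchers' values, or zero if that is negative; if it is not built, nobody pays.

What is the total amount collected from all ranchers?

5

Total value 42 ≥ cost 28, so it is built.
Rancher 1: others sum to 24; max(0, 28 - 24) = 4.
Rancher 2: others sum to 27; max(0, 28 - 27) = 1.
Rancher 3: others sum to 33; max(0, 28 - 33) = 0.
Total collected = 4 + 1 + 0 = 5.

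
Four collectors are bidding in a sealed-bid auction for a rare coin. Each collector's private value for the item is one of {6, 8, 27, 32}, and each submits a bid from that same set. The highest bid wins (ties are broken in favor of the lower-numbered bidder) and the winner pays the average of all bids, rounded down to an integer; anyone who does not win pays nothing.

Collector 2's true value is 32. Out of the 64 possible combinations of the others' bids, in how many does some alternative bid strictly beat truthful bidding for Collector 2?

18

Others bid (6, 6, 6): truth gives 20; bid 8 gives 26 > 20. Violating.
Others bid (6, 6, 8): truth gives 19; bid 8 gives 25 > 19. Violating.
Others bid (6, 6, 27): truth gives 15; bid 27 gives 16 > 15. Violating.
Others bid (6, 8, 6): truth gives 19; bid 8 gives 25 > 19. Violating.
Others bid (6, 6, 32): truth gives 13; no alternative beats it.
Others bid (6, 8, 32): truth gives 13; no alternative beats it.
(Checking all 64 profiles: 18 have a profitable deviation, 46 do not.)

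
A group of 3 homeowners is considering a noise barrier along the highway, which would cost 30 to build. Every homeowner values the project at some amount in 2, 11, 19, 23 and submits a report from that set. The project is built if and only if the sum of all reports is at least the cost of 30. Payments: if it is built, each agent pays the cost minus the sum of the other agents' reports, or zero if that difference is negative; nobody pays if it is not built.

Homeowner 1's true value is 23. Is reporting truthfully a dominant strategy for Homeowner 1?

Check each profile of the others' reports and compare truth against every alternative report.
Others report (11, 19): truth gives 23, best alternative gives 23.
Others report (11, 23): truth gives 23, best alternative gives 23.
Others report (19, 11): truth gives 23, best alternative gives 23.
Others report (19, 19): truth gives 23, best alternative gives 23.
Others report (19, 23): truth gives 23, best alternative gives 23.
Others report (23, 11): truth gives 23, best alternative gives 23.
(Remaining 10 profiles checked similarly; truth is weakly best in each.)
In every case the truthful report is at least as good as any alternative, so it is a dominant strategy.

Yes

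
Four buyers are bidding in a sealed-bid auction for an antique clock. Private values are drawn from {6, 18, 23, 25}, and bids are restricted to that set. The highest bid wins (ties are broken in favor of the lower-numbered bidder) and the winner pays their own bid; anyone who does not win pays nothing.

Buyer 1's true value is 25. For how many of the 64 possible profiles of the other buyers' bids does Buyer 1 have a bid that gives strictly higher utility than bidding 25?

27

Others bid (6, 6, 6): truth gives 0; bid 6 gives 19 > 0. Violating.
Others bid (6, 6, 18): truth gives 0; bid 18 gives 7 > 0. Violating.
Others bid (6, 6, 23): truth gives 0; bid 23 gives 2 > 0. Violating.
Others bid (6, 18, 6): truth gives 0; bid 18 gives 7 > 0. Violating.
Others bid (6, 6, 25): truth gives 0; no alternative beats it.
Others bid (6, 18, 25): truth gives 0; no alternative beats it.
(Checking all 64 profiles: 27 have a profitable deviation, 37 do not.)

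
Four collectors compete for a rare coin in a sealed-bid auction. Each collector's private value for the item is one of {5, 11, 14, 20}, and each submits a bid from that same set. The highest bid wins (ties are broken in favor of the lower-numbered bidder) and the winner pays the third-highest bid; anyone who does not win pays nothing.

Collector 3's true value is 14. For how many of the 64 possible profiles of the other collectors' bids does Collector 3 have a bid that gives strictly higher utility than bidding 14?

Others bid (5, 5, 20): truth gives 0; bid 20 gives 9 > 0. Violating.
Others bid (5, 11, 20): truth gives 0; bid 20 gives 3 > 0. Violating.
Others bid (5, 14, 5): truth gives 0; bid 20 gives 9 > 0. Violating.
Others bid (5, 14, 11): truth gives 0; bid 20 gives 3 > 0. Violating.
Others bid (5, 5, 5): truth gives 9; no alternative beats it.
Others bid (5, 5, 11): truth gives 9; no alternative beats it.
(Checking all 64 profiles: 12 have a profitable deviation, 52 do not.)

12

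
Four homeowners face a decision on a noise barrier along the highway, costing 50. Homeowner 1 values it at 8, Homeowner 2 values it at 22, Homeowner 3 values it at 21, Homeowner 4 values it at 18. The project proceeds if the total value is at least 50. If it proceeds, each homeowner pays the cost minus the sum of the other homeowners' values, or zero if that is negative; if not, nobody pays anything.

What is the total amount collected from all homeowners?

5

Total value 69 ≥ cost 50, so it is built.
Homeowner 1: others sum to 61; max(0, 50 - 61) = 0.
Homeowner 2: others sum to 47; max(0, 50 - 47) = 3.
Homeowner 3: others sum to 48; max(0, 50 - 48) = 2.
Homeowner 4: others sum to 51; max(0, 50 - 51) = 0.
Total collected = 0 + 3 + 2 + 0 = 5.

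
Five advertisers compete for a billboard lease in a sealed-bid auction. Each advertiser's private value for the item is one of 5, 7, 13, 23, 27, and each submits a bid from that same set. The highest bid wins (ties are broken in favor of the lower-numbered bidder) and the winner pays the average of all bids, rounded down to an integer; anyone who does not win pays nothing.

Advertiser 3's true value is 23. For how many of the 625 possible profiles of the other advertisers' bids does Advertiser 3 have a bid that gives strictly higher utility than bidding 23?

286

Others bid (5, 5, 5, 5): truth gives 15; bid 7 gives 18 > 15. Violating.
Others bid (5, 5, 5, 7): truth gives 14; bid 7 gives 18 > 14. Violating.
Others bid (5, 5, 5, 13): truth gives 13; bid 13 gives 15 > 13. Violating.
Others bid (5, 5, 5, 27): truth gives 0; bid 27 gives 10 > 0. Violating.
Others bid (5, 5, 5, 23): truth gives 11; no alternative beats it.
Others bid (5, 5, 7, 23): truth gives 11; no alternative beats it.
(Checking all 625 profiles: 286 have a profitable deviation, 339 do not.)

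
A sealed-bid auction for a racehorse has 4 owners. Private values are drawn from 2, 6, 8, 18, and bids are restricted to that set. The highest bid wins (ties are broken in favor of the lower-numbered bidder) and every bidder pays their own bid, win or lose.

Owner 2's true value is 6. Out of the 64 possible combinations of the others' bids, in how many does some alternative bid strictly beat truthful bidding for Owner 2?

Others bid (2, 2, 8): truth gives -6; bid 2 gives -2 > -6. Violating.
Others bid (2, 2, 18): truth gives -6; bid 2 gives -2 > -6. Violating.
Others bid (2, 6, 8): truth gives -6; bid 2 gives -2 > -6. Violating.
Others bid (2, 6, 18): truth gives -6; bid 2 gives -2 > -6. Violating.
Others bid (2, 2, 2): truth gives 0; no alternative beats it.
Others bid (2, 2, 6): truth gives 0; no alternative beats it.
(Checking all 64 profiles: 60 have a profitable deviation, 4 do not.)

60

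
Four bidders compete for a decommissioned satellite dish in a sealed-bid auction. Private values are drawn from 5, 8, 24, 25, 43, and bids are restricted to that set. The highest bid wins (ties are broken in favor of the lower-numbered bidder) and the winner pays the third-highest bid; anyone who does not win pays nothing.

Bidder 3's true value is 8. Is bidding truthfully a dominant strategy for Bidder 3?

Consider the case where Bidder 1 bids 5, Bidder 2 bids 5 and Bidder 4 bids 24.
Truthful bid 8: loses, pays 0, utility 0.
Bid 24 instead: wins, pays 5, utility 8 - 5 = 3.
Since 3 > 0, bidding 24 is strictly better here, so truthful bidding is not dominant.

No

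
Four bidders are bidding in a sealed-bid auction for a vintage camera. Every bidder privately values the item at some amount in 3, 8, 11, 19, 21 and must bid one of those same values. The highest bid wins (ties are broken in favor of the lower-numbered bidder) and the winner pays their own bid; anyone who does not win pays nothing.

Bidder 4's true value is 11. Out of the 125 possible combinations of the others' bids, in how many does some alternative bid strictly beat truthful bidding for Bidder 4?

1

Others bid (3, 3, 3): truth gives 0; bid 8 gives 3 > 0. Violating.
Others bid (3, 3, 8): truth gives 0; no alternative beats it.
Others bid (3, 3, 11): truth gives 0; no alternative beats it.
(Checking all 125 profiles: 1 has a profitable deviation, 124 do not.)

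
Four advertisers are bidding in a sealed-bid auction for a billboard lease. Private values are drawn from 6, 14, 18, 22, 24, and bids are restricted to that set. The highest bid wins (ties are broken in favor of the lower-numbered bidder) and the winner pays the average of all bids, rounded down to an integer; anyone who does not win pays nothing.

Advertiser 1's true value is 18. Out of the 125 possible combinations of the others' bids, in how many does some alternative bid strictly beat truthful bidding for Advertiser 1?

Others bid (6, 6, 6): truth gives 9; bid 6 gives 12 > 9. Violating.
Others bid (6, 6, 14): truth gives 7; bid 14 gives 8 > 7. Violating.
Others bid (6, 6, 22): truth gives 0; bid 22 gives 4 > 0. Violating.
Others bid (6, 6, 24): truth gives 0; bid 24 gives 3 > 0. Violating.
Others bid (6, 6, 18): truth gives 6; no alternative beats it.
Others bid (6, 14, 18): truth gives 4; no alternative beats it.
(Checking all 125 profiles: 32 have a profitable deviation, 93 do not.)

32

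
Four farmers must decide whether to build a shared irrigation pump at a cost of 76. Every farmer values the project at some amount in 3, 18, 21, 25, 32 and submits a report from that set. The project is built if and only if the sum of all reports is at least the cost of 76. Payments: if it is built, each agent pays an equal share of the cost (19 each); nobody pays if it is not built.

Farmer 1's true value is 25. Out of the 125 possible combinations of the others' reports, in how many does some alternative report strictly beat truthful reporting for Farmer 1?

15

Others report (3, 18, 25): truth gives 0; report 32 gives 6 > 0. Violating.
Others report (3, 21, 21): truth gives 0; report 32 gives 6 > 0. Violating.
Others report (3, 21, 25): truth gives 0; report 32 gives 6 > 0. Violating.
Others report (3, 25, 18): truth gives 0; report 32 gives 6 > 0. Violating.
Others report (3, 3, 3): truth gives 0; no alternative beats it.
Others report (3, 3, 18): truth gives 0; no alternative beats it.
(Checking all 125 profiles: 15 have a profitable deviation, 110 do not.)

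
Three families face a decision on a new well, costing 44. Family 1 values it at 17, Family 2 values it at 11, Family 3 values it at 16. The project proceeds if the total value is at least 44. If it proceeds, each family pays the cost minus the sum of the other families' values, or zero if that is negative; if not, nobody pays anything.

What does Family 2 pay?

11

Total value 44 ≥ cost 44, so the project is built.
The other families' values sum to 33.
Cost minus that sum is 44 - 33 = 11.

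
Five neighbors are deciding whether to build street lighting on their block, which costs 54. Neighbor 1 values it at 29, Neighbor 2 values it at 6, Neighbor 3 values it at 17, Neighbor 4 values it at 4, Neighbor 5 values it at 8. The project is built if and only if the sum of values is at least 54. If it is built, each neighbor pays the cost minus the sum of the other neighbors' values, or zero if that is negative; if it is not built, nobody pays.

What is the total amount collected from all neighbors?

Total value 64 ≥ cost 54, so it is built.
Neighbor 1: others sum to 35; max(0, 54 - 35) = 19.
Neighbor 2: others sum to 58; max(0, 54 - 58) = 0.
Neighbor 3: others sum to 47; max(0, 54 - 47) = 7.
Neighbor 4: others sum to 60; max(0, 54 - 60) = 0.
Neighbor 5: others sum to 56; max(0, 54 - 56) = 0.
Total collected = 19 + 0 + 7 + 0 + 0 = 26.

26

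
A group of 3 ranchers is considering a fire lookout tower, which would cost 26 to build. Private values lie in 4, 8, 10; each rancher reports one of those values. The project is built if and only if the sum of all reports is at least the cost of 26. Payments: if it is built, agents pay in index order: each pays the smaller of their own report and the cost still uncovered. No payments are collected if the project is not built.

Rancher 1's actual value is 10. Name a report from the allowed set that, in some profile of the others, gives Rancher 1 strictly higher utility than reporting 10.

8

Suppose Rancher 2 reports 8 and Rancher 3 reports 10.
Report 10: project built, pays 10, utility 10 - 10 = 0.
Report 8: project built, pays 8, utility 10 - 8 = 2.
So reporting 8 beats truth here (2 > 0).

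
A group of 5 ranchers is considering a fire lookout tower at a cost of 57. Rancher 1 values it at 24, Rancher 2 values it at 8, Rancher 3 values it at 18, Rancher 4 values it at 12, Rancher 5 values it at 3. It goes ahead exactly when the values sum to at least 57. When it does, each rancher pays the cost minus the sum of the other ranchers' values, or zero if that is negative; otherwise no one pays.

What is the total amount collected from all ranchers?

Total value 65 ≥ cost 57, so it is built.
Rancher 1: others sum to 41; max(0, 57 - 41) = 16.
Rancher 2: others sum to 57; max(0, 57 - 57) = 0.
Rancher 3: others sum to 47; max(0, 57 - 47) = 10.
Rancher 4: others sum to 53; max(0, 57 - 53) = 4.
Rancher 5: others sum to 62; max(0, 57 - 62) = 0.
Total collected = 16 + 0 + 10 + 4 + 0 = 30.

30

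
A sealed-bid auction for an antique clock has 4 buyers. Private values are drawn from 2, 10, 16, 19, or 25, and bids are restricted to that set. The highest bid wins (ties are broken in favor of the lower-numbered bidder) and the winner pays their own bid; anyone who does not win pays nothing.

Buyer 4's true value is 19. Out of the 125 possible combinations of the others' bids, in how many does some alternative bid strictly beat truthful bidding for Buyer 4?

Others bid (2, 2, 2): truth gives 0; bid 10 gives 9 > 0. Violating.
Others bid (2, 2, 10): truth gives 0; bid 16 gives 3 > 0. Violating.
Others bid (2, 10, 2): truth gives 0; bid 16 gives 3 > 0. Violating.
Others bid (2, 10, 10): truth gives 0; bid 16 gives 3 > 0. Violating.
Others bid (2, 2, 16): truth gives 0; no alternative beats it.
Others bid (2, 2, 19): truth gives 0; no alternative beats it.
(Checking all 125 profiles: 8 have a profitable deviation, 117 do not.)

8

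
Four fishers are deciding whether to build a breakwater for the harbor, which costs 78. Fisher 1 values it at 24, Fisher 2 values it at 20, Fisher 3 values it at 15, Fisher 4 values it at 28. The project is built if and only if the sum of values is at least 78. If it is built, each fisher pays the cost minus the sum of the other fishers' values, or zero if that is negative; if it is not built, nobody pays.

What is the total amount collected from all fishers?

51

Total value 87 ≥ cost 78, so it is built.
Fisher 1: others sum to 63; max(0, 78 - 63) = 15.
Fisher 2: others sum to 67; max(0, 78 - 67) = 11.
Fisher 3: others sum to 72; max(0, 78 - 72) = 6.
Fisher 4: others sum to 59; max(0, 78 - 59) = 19.
Total collected = 15 + 11 + 6 + 19 = 51.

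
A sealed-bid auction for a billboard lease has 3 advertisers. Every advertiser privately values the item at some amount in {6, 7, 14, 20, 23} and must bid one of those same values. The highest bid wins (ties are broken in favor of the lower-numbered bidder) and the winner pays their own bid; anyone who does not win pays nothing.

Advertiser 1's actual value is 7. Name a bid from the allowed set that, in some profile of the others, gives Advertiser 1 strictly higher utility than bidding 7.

Suppose Advertiser 2 bids 6 and Advertiser 3 bids 6.
Bid 7: wins, pays 7, utility 7 - 7 = 0.
Bid 6: wins, pays 6, utility 7 - 6 = 1.
So bidding 6 beats truth here (1 > 0).

6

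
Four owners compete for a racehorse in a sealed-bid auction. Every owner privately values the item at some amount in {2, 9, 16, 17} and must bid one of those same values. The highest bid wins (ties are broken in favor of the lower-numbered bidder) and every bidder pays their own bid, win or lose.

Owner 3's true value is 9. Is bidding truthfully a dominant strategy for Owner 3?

Consider the case where Owner 1 bids 2, Owner 2 bids 2 and Owner 4 bids 16.
Truthful bid 9: loses but pays 9, utility -9.
Bid 2 instead: loses but pays 2, utility -2.
Since -2 > -9, bidding 2 is strictly better here, so truthful bidding is not dominant.

No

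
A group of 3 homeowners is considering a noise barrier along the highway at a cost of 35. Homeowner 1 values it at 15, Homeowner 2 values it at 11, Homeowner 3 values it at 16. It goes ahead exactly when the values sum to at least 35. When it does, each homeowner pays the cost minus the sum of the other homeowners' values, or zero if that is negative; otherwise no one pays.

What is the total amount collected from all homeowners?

21

Total value 42 ≥ cost 35, so it is built.
Homeowner 1: others sum to 27; max(0, 35 - 27) = 8.
Homeowner 2: others sum to 31; max(0, 35 - 31) = 4.
Homeowner 3: others sum to 26; max(0, 35 - 26) = 9.
Total collected = 8 + 4 + 9 = 21.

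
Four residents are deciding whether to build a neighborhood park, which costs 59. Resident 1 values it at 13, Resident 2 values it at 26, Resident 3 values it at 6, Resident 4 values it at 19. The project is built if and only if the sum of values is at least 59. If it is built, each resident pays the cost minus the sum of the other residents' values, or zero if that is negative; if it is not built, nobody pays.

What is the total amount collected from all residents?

44

Total value 64 ≥ cost 59, so it is built.
Resident 1: others sum to 51; max(0, 59 - 51) = 8.
Resident 2: others sum to 38; max(0, 59 - 38) = 21.
Resident 3: others sum to 58; max(0, 59 - 58) = 1.
Resident 4: others sum to 45; max(0, 59 - 45) = 14.
Total collected = 8 + 21 + 1 + 14 = 44.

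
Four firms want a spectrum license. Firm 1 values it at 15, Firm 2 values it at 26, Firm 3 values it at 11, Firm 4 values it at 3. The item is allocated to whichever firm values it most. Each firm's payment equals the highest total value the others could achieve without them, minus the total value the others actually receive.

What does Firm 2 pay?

Firm 2 has the highest value and receives the item.
Without Firm 2, the item would go to the next-highest value, 15, so the others could achieve 15.
With Firm 2 present and winning, the others receive nothing, so their total is 0.
Payment = 15 - 0 = 15.

15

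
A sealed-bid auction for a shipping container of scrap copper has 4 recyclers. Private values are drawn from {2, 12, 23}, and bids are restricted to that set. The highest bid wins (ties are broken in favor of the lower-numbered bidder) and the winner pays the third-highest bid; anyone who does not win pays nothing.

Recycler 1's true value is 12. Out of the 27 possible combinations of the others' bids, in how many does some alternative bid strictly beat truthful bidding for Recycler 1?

3

Others bid (2, 2, 23): truth gives 0; bid 23 gives 10 > 0. Violating.
Others bid (2, 23, 2): truth gives 0; bid 23 gives 10 > 0. Violating.
Others bid (23, 2, 2): truth gives 0; bid 23 gives 10 > 0. Violating.
Others bid (2, 2, 2): truth gives 10; no alternative beats it.
Others bid (2, 2, 12): truth gives 10; no alternative beats it.
(Checking all 27 profiles: 3 have a profitable deviation, 24 do not.)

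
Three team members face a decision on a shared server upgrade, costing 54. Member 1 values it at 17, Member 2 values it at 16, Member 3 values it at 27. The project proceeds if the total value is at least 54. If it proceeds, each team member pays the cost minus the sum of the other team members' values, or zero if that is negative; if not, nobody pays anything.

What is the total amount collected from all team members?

42

Total value 60 ≥ cost 54, so it is built.
Member 1: others sum to 43; max(0, 54 - 43) = 11.
Member 2: others sum to 44; max(0, 54 - 44) = 10.
Member 3: others sum to 33; max(0, 54 - 33) = 21.
Total collected = 11 + 10 + 21 = 42.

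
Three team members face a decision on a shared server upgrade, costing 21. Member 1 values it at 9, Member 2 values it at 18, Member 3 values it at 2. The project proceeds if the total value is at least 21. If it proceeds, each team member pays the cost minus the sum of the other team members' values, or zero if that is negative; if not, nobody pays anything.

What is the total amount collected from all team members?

Total value 29 ≥ cost 21, so it is built.
Member 1: others sum to 20; max(0, 21 - 20) = 1.
Member 2: others sum to 11; max(0, 21 - 11) = 10.
Member 3: others sum to 27; max(0, 21 - 27) = 0.
Total collected = 1 + 10 + 0 = 11.

11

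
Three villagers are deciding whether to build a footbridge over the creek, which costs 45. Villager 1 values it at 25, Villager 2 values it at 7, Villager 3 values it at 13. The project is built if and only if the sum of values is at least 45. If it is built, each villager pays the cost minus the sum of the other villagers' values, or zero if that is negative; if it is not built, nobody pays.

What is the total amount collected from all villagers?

45

Total value 45 ≥ cost 45, so it is built.
Villager 1: others sum to 20; max(0, 45 - 20) = 25.
Villager 2: others sum to 38; max(0, 45 - 38) = 7.
Villager 3: others sum to 32; max(0, 45 - 32) = 13.
Total collected = 25 + 7 + 13 = 45.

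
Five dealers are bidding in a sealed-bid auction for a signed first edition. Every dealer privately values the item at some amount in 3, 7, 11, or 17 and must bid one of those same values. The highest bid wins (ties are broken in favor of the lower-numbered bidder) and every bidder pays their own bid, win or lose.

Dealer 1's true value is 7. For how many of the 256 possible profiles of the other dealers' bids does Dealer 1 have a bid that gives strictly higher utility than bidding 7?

Others bid (3, 3, 3, 3): truth gives 0; bid 3 gives 4 > 0. Violating.
Others bid (3, 3, 3, 11): truth gives -7; bid 3 gives -3 > -7. Violating.
Others bid (3, 3, 3, 17): truth gives -7; bid 3 gives -3 > -7. Violating.
Others bid (3, 3, 7, 11): truth gives -7; bid 3 gives -3 > -7. Violating.
Others bid (3, 3, 3, 7): truth gives 0; no alternative beats it.
Others bid (3, 3, 7, 3): truth gives 0; no alternative beats it.
(Checking all 256 profiles: 241 have a profitable deviation, 15 do not.)

241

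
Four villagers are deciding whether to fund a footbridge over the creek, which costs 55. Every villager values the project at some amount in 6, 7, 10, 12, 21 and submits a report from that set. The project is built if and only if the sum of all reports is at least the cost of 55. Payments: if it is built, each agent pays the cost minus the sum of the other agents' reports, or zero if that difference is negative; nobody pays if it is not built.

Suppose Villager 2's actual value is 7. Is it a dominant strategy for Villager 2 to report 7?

Yes

Check each profile of the others' reports and compare truth against every alternative report.
Others report (21, 21, 21): truth gives 7, best alternative gives 7.
Others report (12, 21, 21): truth gives 6, best alternative gives 6.
Others report (21, 12, 21): truth gives 6, best alternative gives 6.
Others report (21, 21, 12): truth gives 6, best alternative gives 6.
Others report (10, 21, 21): truth gives 4, best alternative gives 4.
Others report (21, 10, 21): truth gives 4, best alternative gives 4.
(Remaining 119 profiles checked similarly; truth is weakly best in each.)
In every case the truthful report is at least as good as any alternative, so it is a dominant strategy.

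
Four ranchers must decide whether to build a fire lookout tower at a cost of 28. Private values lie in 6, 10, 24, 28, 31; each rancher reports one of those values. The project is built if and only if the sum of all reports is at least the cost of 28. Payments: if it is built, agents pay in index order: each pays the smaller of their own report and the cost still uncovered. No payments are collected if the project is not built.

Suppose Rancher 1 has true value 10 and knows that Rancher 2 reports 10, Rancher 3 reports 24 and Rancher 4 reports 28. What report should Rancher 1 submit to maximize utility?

6

Report 6: project built, pays 6, utility 10 - 6 = 4.
Report 10: project built, pays 10, utility 10 - 10 = 0.
Report 24: project built, pays 24, utility 10 - 24 = -14.
Report 28: project built, pays 28, utility 10 - 28 = -18.
Report 31: project built, pays 28, utility 10 - 28 = -18.
The best choice is 6 with utility 4.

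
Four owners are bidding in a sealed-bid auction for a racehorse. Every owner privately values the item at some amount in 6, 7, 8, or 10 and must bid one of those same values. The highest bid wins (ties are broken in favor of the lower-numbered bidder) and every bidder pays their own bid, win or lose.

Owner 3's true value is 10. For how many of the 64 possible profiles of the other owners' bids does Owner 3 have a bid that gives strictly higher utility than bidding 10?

40

Others bid (6, 6, 6): truth gives 0; bid 7 gives 3 > 0. Violating.
Others bid (6, 6, 7): truth gives 0; bid 7 gives 3 > 0. Violating.
Others bid (6, 6, 8): truth gives 0; bid 8 gives 2 > 0. Violating.
Others bid (6, 7, 6): truth gives 0; bid 8 gives 2 > 0. Violating.
Others bid (6, 6, 10): truth gives 0; no alternative beats it.
Others bid (6, 7, 10): truth gives 0; no alternative beats it.
(Checking all 64 profiles: 40 have a profitable deviation, 24 do not.)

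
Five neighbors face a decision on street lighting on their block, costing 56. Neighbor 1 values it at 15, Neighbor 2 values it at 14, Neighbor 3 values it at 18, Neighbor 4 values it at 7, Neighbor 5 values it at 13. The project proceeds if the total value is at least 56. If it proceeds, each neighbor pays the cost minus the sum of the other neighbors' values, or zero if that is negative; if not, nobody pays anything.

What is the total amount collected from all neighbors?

Total value 67 ≥ cost 56, so it is built.
Neighbor 1: others sum to 52; max(0, 56 - 52) = 4.
Neighbor 2: others sum to 53; max(0, 56 - 53) = 3.
Neighbor 3: others sum to 49; max(0, 56 - 49) = 7.
Neighbor 4: others sum to 60; max(0, 56 - 60) = 0.
Neighbor 5: others sum to 54; max(0, 56 - 54) = 2.
Total collected = 4 + 3 + 7 + 0 + 2 = 16.

16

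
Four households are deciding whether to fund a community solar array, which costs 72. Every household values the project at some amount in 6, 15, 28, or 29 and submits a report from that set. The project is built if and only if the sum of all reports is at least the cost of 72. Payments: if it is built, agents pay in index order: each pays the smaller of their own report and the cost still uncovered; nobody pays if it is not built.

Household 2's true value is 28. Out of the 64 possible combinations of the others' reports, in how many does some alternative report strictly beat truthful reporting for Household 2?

38

Others report (6, 28, 28): truth gives 0; report 15 gives 13 > 0. Violating.
Others report (6, 28, 29): truth gives 0; report 15 gives 13 > 0. Violating.
Others report (6, 29, 28): truth gives 0; report 15 gives 13 > 0. Violating.
Others report (6, 29, 29): truth gives 0; report 15 gives 13 > 0. Violating.
Others report (6, 6, 6): truth gives 0; no alternative beats it.
Others report (6, 6, 15): truth gives 0; no alternative beats it.
(Checking all 64 profiles: 38 have a profitable deviation, 26 do not.)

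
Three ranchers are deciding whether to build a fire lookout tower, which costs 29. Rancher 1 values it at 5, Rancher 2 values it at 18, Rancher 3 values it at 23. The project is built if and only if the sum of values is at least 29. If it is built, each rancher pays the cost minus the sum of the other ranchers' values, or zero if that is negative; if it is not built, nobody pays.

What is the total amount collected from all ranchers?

Total value 46 ≥ cost 29, so it is built.
Rancher 1: others sum to 41; max(0, 29 - 41) = 0.
Rancher 2: others sum to 28; max(0, 29 - 28) = 1.
Rancher 3: others sum to 23; max(0, 29 - 23) = 6.
Total collected = 0 + 1 + 6 = 7.

7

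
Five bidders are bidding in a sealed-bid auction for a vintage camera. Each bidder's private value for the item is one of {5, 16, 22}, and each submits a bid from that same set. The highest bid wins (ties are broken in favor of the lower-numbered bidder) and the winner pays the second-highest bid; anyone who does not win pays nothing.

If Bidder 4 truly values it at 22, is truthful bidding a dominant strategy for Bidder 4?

Check each profile of the others' bids and compare truth against every alternative bid.
Others bid (5, 5, 16, 5): truth gives 6, best alternative gives 0.
Others bid (5, 5, 16, 16): truth gives 6, best alternative gives 0.
Others bid (5, 16, 5, 5): truth gives 6, best alternative gives 0.
Others bid (5, 16, 5, 16): truth gives 6, best alternative gives 0.
Others bid (5, 16, 16, 5): truth gives 6, best alternative gives 0.
Others bid (5, 16, 16, 16): truth gives 6, best alternative gives 0.
(Remaining 75 profiles checked similarly; truth is weakly best in each.)
In every case the truthful bid is at least as good as any alternative, so it is a dominant strategy.

Yes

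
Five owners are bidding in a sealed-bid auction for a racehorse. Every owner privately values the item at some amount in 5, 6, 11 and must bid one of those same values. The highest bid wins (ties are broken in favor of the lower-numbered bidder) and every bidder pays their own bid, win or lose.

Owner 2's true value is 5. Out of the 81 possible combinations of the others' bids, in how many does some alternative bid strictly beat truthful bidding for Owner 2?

Others bid (5, 5, 5, 5): truth gives -5; bid 6 gives -1 > -5. Violating.
Others bid (5, 5, 5, 6): truth gives -5; bid 6 gives -1 > -5. Violating.
Others bid (5, 5, 6, 5): truth gives -5; bid 6 gives -1 > -5. Violating.
Others bid (5, 5, 6, 6): truth gives -5; bid 6 gives -1 > -5. Violating.
Others bid (5, 5, 5, 11): truth gives -5; no alternative beats it.
Others bid (5, 5, 6, 11): truth gives -5; no alternative beats it.
(Checking all 81 profiles: 8 have a profitable deviation, 73 do not.)

8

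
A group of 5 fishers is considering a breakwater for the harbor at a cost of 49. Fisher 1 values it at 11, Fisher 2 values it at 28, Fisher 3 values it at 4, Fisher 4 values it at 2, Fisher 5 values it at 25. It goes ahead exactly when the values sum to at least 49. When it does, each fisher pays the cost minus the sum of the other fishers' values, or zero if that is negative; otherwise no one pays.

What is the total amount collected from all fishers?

11

Total value 70 ≥ cost 49, so it is built.
Fisher 1: others sum to 59; max(0, 49 - 59) = 0.
Fisher 2: others sum to 42; max(0, 49 - 42) = 7.
Fisher 3: others sum to 66; max(0, 49 - 66) = 0.
Fisher 4: others sum to 68; max(0, 49 - 68) = 0.
Fisher 5: others sum to 45; max(0, 49 - 45) = 4.
Total collected = 0 + 7 + 0 + 0 + 4 = 11.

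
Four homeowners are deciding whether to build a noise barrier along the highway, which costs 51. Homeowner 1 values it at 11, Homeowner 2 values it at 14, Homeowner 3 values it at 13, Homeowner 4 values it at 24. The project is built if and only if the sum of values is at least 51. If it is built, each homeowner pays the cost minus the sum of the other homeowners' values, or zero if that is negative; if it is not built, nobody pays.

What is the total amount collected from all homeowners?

Total value 62 ≥ cost 51, so it is built.
Homeowner 1: others sum to 51; max(0, 51 - 51) = 0.
Homeowner 2: others sum to 48; max(0, 51 - 48) = 3.
Homeowner 3: others sum to 49; max(0, 51 - 49) = 2.
Homeowner 4: others sum to 38; max(0, 51 - 38) = 13.
Total collected = 0 + 3 + 2 + 13 = 18.

18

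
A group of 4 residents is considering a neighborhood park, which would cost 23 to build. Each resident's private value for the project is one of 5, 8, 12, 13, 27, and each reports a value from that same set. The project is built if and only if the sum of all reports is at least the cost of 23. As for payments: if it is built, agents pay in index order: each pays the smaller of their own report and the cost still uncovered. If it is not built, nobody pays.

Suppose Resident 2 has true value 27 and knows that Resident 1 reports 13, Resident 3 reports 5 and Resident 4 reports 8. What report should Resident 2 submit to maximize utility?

Report 5: project built, pays 5, utility 27 - 5 = 22.
Report 8: project built, pays 8, utility 27 - 8 = 19.
Report 12: project built, pays 10, utility 27 - 10 = 17.
Report 13: project built, pays 10, utility 27 - 10 = 17.
Report 27: project built, pays 10, utility 27 - 10 = 17.
The best choice is 5 with utility 22.

5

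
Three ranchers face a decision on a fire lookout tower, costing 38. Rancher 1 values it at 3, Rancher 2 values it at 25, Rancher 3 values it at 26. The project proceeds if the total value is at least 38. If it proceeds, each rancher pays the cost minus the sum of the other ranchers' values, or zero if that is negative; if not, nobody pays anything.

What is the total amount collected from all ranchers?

19

Total value 54 ≥ cost 38, so it is built.
Rancher 1: others sum to 51; max(0, 38 - 51) = 0.
Rancher 2: others sum to 29; max(0, 38 - 29) = 9.
Rancher 3: others sum to 28; max(0, 38 - 28) = 10.
Total collected = 0 + 9 + 10 = 19.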